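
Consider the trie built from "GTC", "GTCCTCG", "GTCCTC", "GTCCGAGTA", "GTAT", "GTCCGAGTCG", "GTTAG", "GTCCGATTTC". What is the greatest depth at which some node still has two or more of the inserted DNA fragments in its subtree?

8

Look for the deepest trie node that still has at least two words in its subtree.
e.g. "GTCCGAGTA" and "GTCCGAGTCG" share the prefix "GTCCGAGT" of length 8; no pair shares a longer one.
Longest shared-prefix length: 8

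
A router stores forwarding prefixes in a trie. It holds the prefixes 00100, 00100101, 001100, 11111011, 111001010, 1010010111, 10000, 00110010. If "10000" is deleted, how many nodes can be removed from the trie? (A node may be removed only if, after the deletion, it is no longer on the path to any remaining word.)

A node on "10000"'s path can go only if nothing else ends at it or branches off below it.
The suffix "000" (3 nodes) is used only by "10000"; the node for "10" still has the child "1", so pruning stops there.
Nodes removed: 3

3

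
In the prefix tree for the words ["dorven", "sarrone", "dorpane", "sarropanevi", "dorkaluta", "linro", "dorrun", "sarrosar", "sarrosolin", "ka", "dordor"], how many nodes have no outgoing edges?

11

Leaves are exactly the stored words that no other stored word extends.
Those words: "dordor", "dorkaluta", "dorpane", "dorrun", "dorven", "ka", "linro", "sarrone", "sarropanevi", "sarrosar", "sarrosolin"
Leaf count: 11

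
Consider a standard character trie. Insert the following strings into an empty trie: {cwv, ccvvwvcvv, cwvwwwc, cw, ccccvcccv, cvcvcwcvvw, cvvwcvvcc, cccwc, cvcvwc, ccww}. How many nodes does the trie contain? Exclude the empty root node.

44

Trace insertions, counting only characters that open a new branch:
  "cwv" → 3 new (c, w, v)
  "ccvvwvcvv" → prefix "c" already present; 8 new (c, v, v, w, v, c, v, v)
  "cwvwwwc" → prefix "cwv" already present; 4 new (w, w, w, c)
  "cw" → prefix "cw" already present; 0 new (none)
  "ccccvcccv" → prefix "cc" already present; 7 new (c, c, v, c, c, c, v)
  "cvcvcwcvvw" → prefix "c" already present; 9 new (v, c, v, c, w, c, v, v, w)
  "cvvwcvvcc" → prefix "cv" already present; 7 new (v, w, c, v, v, c, c)
  "cccwc" → prefix "ccc" already present; 2 new (w, c)
  "cvcvwc" → prefix "cvcv" already present; 2 new (w, c)
  "ccww" → prefix "cc" already present; 2 new (w, w)
Total nodes = 3 + 8 + 4 + 0 + 7 + 9 + 7 + 2 + 2 + 2 = 44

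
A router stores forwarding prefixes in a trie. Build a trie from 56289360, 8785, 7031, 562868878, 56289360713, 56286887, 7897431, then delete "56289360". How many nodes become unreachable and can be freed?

0

Walk "56289360" from the leaf back toward the root, removing each node that no remaining word uses.
Every node on "56289360" is still needed (e.g. by "56289360713"), so nothing is freed.
Nodes removed: 0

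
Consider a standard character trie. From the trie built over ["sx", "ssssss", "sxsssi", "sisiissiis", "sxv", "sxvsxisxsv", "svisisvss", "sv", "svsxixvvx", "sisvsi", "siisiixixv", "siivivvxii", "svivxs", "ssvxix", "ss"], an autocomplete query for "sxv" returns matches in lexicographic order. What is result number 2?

sxvsxisxsv

DFS of the "sxv" subtree visits, in order: "sxv", "sxvsxisxsv"
Position 2: sxvsxisxsv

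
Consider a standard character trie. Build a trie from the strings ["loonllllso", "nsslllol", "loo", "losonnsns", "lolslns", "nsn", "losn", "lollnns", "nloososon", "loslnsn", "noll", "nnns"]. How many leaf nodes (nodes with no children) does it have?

Leaves are exactly the stored words that no other stored word extends.
Those words: "lollnns", "lolslns", "loonllllso", "loslnsn", "losn", "losonnsns", "nloososon", "nnns", "noll", "nsn", "nsslllol"
Leaf count: 11

11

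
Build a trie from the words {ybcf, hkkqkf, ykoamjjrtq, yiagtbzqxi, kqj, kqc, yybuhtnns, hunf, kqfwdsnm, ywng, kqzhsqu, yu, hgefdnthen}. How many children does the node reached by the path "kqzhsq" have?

1

Walk "kqzhsq" from the root, arriving at one node.
Distinct next characters after "kqzhsq": u.
That node has 1 child edge.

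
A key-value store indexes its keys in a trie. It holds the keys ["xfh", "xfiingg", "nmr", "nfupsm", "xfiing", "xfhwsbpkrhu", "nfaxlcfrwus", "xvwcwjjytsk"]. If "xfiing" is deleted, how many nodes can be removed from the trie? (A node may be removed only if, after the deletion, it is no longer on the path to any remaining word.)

0

After clearing the end-marker at "xfiing", prune upward until reaching a node still needed by another word.
Every node on "xfiing" is still needed (e.g. by "xfiingg"), so nothing is freed.
Nodes removed: 0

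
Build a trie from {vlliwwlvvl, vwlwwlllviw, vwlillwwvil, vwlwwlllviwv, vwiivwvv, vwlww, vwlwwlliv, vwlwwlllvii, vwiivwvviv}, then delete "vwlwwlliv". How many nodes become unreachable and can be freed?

Walk "vwlwwlliv" from the leaf back toward the root, removing each node that no remaining word uses.
The suffix "iv" (2 nodes) is used only by "vwlwwlliv"; the node for "vwlwwll" still has the child "l", so pruning stops there.
Nodes removed: 2

2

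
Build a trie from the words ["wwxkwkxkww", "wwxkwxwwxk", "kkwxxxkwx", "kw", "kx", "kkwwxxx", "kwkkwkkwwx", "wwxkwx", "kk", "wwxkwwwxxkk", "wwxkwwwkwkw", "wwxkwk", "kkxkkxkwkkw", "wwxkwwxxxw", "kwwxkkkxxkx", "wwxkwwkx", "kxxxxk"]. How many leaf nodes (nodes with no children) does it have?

A leaf is a node with no children — equivalently, the end of a word that is not a proper prefix of any other stored word.
Those words: "kkwwxxx", "kkwxxxkwx", "kkxkkxkwkkw", "kwkkwkkwwx", "kwwxkkkxxkx", "kxxxxk", "wwxkwkxkww", "wwxkwwkx", "wwxkwwwkwkw", "wwxkwwwxxkk", "wwxkwwxxxw", "wwxkwxwwxk"
Leaf count: 12

12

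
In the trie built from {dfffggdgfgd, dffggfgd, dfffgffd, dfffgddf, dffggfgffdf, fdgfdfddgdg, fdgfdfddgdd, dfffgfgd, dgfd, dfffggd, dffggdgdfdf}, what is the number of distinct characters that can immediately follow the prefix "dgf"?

Walk "dgf" from the root, arriving at one node.
Characters that immediately follow "dgf" among the stored strings: {d}.
That node has 1 child edge.

1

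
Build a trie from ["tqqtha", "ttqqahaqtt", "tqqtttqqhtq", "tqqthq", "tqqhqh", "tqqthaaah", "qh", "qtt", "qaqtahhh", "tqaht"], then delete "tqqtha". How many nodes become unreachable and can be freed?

Walk "tqqtha" from the leaf back toward the root, removing each node that no remaining word uses.
Every node on "tqqtha" is still needed (e.g. by "tqqthaaah"), so nothing is freed.
Nodes removed: 0

0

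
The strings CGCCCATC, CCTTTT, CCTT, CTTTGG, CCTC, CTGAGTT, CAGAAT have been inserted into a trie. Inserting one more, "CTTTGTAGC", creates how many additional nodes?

"CTTTG" is already a path in the trie; the remaining "TAGC" must be added.
Each of the 4 remaining characters creates one node.

4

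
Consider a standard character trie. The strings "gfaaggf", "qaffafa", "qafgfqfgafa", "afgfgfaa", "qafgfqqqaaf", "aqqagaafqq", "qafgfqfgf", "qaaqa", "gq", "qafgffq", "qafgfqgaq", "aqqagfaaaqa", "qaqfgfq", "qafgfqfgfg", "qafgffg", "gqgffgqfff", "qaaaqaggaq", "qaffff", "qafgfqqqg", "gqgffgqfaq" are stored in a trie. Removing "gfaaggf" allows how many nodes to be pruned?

6

Walk "gfaaggf" from the leaf back toward the root, removing each node that no remaining word uses.
The suffix "faaggf" (6 nodes) is used only by "gfaaggf"; the node for "g" still has the child "q", so pruning stops there.
Nodes removed: 6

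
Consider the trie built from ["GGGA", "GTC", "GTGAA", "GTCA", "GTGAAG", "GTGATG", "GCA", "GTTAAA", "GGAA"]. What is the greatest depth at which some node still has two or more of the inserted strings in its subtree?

5

The deepest shared node is where two words last agree before diverging.
"GTGAA" and "GTGAAG" agree on "GTGAA" (5 characters) before diverging; nothing deeper is shared.
Longest shared-prefix length: 5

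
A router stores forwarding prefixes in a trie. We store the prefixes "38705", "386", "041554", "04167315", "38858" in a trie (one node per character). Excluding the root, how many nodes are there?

20

Trie structure (* marks end of a word):
(root)
├─ 0
│  └─ 4
│     └─ 1
│        ├─ 5
│        │  └─ 5
│        │     └─ 4 *
│        └─ 6
│           └─ 7
│              └─ 3
│                 └─ 1
│                    └─ 5 *
└─ 3
   └─ 8
      ├─ 6 *
      ├─ 7
      │  └─ 0
      │     └─ 5 *
      └─ 8
         └─ 5
            └─ 8 *
Counting every labelled node above: 20.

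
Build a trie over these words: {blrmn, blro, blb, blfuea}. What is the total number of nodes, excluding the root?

Trie structure (* marks end of a word):
(root)
└─ b
   └─ l
      ├─ b *
      ├─ f
      │  └─ u
      │     └─ e
      │        └─ a *
      └─ r
         ├─ m
         │  └─ n *
         └─ o *
Counting every labelled node above: 11.

11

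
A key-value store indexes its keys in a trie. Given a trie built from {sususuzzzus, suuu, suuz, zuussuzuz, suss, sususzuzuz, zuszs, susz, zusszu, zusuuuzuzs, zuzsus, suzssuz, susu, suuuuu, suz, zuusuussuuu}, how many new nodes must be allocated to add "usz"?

3

"usz" shares no prefix with any stored word, so all 3 characters open new nodes.
3 − 0 = 3 new nodes.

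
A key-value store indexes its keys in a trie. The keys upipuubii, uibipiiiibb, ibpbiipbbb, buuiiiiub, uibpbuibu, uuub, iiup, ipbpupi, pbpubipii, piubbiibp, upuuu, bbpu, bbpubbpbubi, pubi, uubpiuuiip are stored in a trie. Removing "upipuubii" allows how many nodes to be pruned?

After clearing the end-marker at "upipuubii", prune upward until reaching a node still needed by another word.
The suffix "ipuubii" (7 nodes) is used only by "upipuubii"; the node for "up" still has the child "u", so pruning stops there.
Nodes removed: 7

7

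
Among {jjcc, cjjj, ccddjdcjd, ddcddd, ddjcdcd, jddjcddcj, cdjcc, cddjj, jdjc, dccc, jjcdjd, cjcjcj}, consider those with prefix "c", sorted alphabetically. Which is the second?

cddjj

Words with prefix "c", in lexicographic order: "ccddjdcjd", "cddjj", "cdjcc", "cjcjcj", "cjjj"
The 2nd is cddjj.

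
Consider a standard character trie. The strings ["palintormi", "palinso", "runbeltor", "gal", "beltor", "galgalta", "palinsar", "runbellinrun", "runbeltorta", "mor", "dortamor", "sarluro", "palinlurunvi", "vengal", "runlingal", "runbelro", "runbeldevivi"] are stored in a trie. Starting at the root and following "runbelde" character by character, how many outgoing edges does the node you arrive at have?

Walk "runbelde" from the root, arriving at one node.
Characters that immediately follow "runbelde" among the stored strings: {v}.
That node has 1 child edge.

1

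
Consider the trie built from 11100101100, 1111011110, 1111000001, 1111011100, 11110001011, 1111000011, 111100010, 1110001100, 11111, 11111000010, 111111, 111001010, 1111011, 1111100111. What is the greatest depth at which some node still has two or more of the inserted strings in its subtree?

9

Look for the deepest trie node that still has at least two words in its subtree.
"111100010" and "11110001011" agree on "111100010" (9 characters) before diverging; nothing deeper is shared.
Longest shared-prefix length: 9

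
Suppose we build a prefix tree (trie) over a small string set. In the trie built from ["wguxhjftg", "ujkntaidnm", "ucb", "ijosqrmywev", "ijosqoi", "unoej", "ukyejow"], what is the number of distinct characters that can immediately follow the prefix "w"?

1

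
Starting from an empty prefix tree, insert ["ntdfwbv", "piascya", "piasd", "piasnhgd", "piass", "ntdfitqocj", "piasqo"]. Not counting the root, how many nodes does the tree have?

Trie structure (* marks end of a word):
(root)
├─ n
│  └─ t
│     └─ d
│        └─ f
│           ├─ i
│           │  └─ t
│           │     └─ q
│           │        └─ o
│           │           └─ c
│           │              └─ j *
│           └─ w
│              └─ b
│                 └─ v *
└─ p
   └─ i
      └─ a
         └─ s
            ├─ c
            │  └─ y
            │     └─ a *
            ├─ d *
            ├─ n
            │  └─ h
            │     └─ g
            │        └─ d *
            ├─ q
            │  └─ o *
            └─ s *
Counting every labelled node above: 28.

28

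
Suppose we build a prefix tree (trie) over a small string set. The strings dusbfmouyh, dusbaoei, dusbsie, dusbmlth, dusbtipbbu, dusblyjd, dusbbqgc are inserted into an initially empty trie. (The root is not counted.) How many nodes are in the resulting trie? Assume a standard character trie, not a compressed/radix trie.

35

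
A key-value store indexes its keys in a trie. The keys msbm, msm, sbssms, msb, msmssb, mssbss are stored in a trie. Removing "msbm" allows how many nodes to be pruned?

After clearing the end-marker at "msbm", prune upward until reaching a node still needed by another word.
The suffix "m" (1 node) is used only by "msbm"; "msb" is itself a stored word, so pruning stops there.
Nodes removed: 1

1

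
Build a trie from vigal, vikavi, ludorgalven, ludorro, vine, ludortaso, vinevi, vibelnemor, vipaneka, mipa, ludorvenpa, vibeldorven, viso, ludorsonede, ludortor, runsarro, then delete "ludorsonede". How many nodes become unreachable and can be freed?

6

After clearing the end-marker at "ludorsonede", prune upward until reaching a node still needed by another word.
The suffix "sonede" (6 nodes) is used only by "ludorsonede"; the node for "ludor" still has the child "g", so pruning stops there.
Nodes removed: 6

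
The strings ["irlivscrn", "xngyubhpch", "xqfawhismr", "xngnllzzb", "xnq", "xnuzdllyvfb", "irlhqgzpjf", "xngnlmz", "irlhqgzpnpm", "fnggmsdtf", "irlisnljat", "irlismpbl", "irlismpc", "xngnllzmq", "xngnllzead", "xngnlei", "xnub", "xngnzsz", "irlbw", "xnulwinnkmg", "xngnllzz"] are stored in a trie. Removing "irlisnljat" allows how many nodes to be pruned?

5

After clearing the end-marker at "irlisnljat", prune upward until reaching a node still needed by another word.
The suffix "nljat" (5 nodes) is used only by "irlisnljat"; the node for "irlis" still has the child "m", so pruning stops there.
Nodes removed: 5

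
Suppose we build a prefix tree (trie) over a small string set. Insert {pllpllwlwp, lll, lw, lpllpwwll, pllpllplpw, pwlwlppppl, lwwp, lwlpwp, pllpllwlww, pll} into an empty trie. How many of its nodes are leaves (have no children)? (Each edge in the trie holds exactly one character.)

Leaves are exactly the stored words that no other stored word extends.
Those words: "lll", "lpllpwwll", "lwlpwp", "lwwp", "pllpllplpw", "pllpllwlwp", "pllpllwlww", "pwlwlppppl"
Leaf count: 8

8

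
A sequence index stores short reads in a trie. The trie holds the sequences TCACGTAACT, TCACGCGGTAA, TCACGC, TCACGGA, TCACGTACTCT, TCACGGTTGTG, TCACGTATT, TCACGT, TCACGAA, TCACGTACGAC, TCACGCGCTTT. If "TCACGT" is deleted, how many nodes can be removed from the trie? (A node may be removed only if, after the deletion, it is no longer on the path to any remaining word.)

Walk "TCACGT" from the leaf back toward the root, removing each node that no remaining word uses.
Every node on "TCACGT" is still needed (e.g. by "TCACGTAACT"), so nothing is freed.
Nodes removed: 0

0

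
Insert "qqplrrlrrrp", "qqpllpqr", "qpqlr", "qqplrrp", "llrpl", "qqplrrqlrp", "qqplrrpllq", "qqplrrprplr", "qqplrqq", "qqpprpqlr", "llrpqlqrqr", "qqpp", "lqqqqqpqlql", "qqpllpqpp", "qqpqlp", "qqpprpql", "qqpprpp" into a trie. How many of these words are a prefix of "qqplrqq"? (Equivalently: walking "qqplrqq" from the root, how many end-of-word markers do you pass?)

Check each prefix of "qqplrqq" against the stored set — each match is an end-marker on the path.
Prefixes of the query that are stored words: "qqplrqq"
Count: 1

1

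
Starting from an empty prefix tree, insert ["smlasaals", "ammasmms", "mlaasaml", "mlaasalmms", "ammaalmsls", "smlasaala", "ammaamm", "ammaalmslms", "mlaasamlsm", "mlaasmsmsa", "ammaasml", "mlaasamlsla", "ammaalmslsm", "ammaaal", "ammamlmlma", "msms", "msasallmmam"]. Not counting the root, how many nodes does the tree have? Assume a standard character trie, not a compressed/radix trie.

73

Count nodes per top-level branch (shared prefixes stored once):
  'a'-branch (ammaaal, ammaalmslms, ammaalmsls, ammaalmslsm, ammaamm, ammaasml, ammamlmlma, ammasmms): 30 nodes
  'm'-branch (mlaasalmms, mlaasaml, mlaasamlsla, mlaasamlsm, mlaasmsmsa, msasallmmam, msms): 33 nodes
  's'-branch (smlasaala, smlasaals): 10 nodes
Sum: 73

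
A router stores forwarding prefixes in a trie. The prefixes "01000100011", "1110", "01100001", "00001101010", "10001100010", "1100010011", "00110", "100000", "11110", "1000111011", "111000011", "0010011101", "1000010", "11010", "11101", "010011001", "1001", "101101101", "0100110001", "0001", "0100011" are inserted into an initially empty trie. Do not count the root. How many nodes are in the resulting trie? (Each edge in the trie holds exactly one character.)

94

For each word, the new-node count is its length minus the longest prefix already in the trie:
  "01000100011" → 11 new (0, 1, 0, 0, 0, 1, 0, 0, 0, 1, 1)
  "1110" → 4 new (1, 1, 1, 0)
  "01100001" → prefix "01" already present; 6 new (1, 0, 0, 0, 0, 1)
  "00001101010" → prefix "0" already present; 10 new (0, 0, 0, 1, 1, 0, 1, 0, 1, 0)
  "10001100010" → prefix "1" already present; 10 new (0, 0, 0, 1, 1, 0, 0, 0, 1, 0)
  "1100010011" → prefix "11" already present; 8 new (0, 0, 0, 1, 0, 0, 1, 1)
  "00110" → prefix "00" already present; 3 new (1, 1, 0)
  "100000" → prefix "1000" already present; 2 new (0, 0)
  "11110" → prefix "111" already present; 2 new (1, 0)
  "1000111011" → prefix "100011" already present; 4 new (1, 0, 1, 1)
  "111000011" → prefix "1110" already present; 5 new (0, 0, 0, 1, 1)
  "0010011101" → prefix "001" already present; 7 new (0, 0, 1, 1, 1, 0, 1)
  "1000010" → prefix "10000" already present; 2 new (1, 0)
  "11010" → prefix "110" already present; 2 new (1, 0)
  "11101" → prefix "1110" already present; 1 new (1)
  "010011001" → prefix "0100" already present; 5 new (1, 1, 0, 0, 1)
  "1001" → prefix "100" already present; 1 new (1)
  "101101101" → prefix "10" already present; 7 new (1, 1, 0, 1, 1, 0, 1)
  "0100110001" → prefix "01001100" already present; 2 new (0, 1)
  "0001" → prefix "000" already present; 1 new (1)
  "0100011" → prefix "010001" already present; 1 new (1)
Total nodes = 11 + 4 + 6 + 10 + 10 + 8 + 3 + 2 + 2 + 4 + 5 + 7 + 2 + 2 + 1 + 5 + 1 + 7 + 2 + 1 + 1 = 94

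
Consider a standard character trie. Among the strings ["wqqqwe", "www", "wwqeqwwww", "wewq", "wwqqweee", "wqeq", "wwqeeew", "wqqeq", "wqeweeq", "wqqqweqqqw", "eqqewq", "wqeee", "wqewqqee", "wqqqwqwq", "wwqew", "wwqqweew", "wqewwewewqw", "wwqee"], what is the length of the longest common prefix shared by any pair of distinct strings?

7

Look for the deepest trie node that still has at least two words in its subtree.
e.g. "wwqqweee" and "wwqqweew" share the prefix "wwqqwee" of length 7; no pair shares a longer one.
Longest shared-prefix length: 7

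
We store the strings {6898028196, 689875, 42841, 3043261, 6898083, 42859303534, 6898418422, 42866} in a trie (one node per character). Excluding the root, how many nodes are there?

42

Count nodes per top-level branch (shared prefixes stored once):
  '3'-branch (3043261): 7 nodes
  '4'-branch (42841, 42859303534, 42866): 15 nodes
  '6'-branch (6898028196, 6898083, 6898418422, 689875): 20 nodes
Sum: 42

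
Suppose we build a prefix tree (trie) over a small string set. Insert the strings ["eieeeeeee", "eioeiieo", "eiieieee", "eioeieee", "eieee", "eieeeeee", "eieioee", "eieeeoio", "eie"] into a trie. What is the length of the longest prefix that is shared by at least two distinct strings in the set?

8

Look for the deepest trie node that still has at least two words in its subtree.
e.g. "eieeeeee" and "eieeeeeee" share the prefix "eieeeeee" of length 8; no pair shares a longer one.
Longest shared-prefix length: 8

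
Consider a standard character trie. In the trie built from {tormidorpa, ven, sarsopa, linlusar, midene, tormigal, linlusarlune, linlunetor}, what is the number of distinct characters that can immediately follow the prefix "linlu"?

2

Follow the path "linlu" to its node, then look at its outgoing edges.
Characters that immediately follow "linlu" among the stored strings: {n, s}.
That node has 2 child edges.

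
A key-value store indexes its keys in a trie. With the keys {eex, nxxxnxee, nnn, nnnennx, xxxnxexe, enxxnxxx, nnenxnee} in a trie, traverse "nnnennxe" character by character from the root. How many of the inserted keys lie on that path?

2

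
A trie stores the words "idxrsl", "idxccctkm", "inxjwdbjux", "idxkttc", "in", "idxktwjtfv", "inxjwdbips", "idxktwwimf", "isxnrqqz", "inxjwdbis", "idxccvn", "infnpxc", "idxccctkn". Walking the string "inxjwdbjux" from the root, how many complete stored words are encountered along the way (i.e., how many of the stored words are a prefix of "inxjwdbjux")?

Walk "inxjwdbjux" from the root; an end-of-word marker is hit whenever a stored word is a prefix of "inxjwdbjux".
Prefixes of the query that are stored words: "in", "inxjwdbjux"
Count: 2

2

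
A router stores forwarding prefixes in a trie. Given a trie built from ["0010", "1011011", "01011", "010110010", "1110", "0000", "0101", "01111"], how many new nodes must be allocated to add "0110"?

1

Walking "0110" from the root, the first 3 characters ("011") follow existing edges; "0" is the first miss.
Each of the 1 remaining characters creates one node.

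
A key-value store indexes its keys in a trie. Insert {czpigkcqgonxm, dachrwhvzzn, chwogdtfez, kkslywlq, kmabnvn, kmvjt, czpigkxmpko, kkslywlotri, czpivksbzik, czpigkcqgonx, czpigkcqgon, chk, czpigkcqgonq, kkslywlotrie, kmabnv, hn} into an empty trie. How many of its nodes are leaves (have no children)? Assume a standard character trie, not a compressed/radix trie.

A leaf is a node with no children — equivalently, the end of a word that is not a proper prefix of any other stored word.
Those words: "chk", "chwogdtfez", "czpigkcqgonq", "czpigkcqgonxm", "czpigkxmpko", "czpivksbzik", "dachrwhvzzn", "hn", "kkslywlotrie", "kkslywlq", "kmabnvn", "kmvjt"
Leaf count: 12

12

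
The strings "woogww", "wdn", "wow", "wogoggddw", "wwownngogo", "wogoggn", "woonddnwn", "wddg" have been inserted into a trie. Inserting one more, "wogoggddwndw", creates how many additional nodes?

The longest prefix of "wogoggddwndw" already in the trie is "wogoggddw" (length 9).
New nodes needed: |"wogoggddwndw"| − 9 = 12 − 9 = 3.

3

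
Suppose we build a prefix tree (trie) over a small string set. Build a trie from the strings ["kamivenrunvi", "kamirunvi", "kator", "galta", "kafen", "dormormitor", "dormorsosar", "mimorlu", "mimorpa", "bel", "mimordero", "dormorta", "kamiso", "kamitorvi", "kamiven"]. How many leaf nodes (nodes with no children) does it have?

14

A leaf is a node with no children — equivalently, the end of a word that is not a proper prefix of any other stored word.
Those words: "bel", "dormormitor", "dormorsosar", "dormorta", "galta", "kafen", "kamirunvi", "kamiso", "kamitorvi", "kamivenrunvi", "kator", "mimordero", "mimorlu", "mimorpa"
Leaf count: 14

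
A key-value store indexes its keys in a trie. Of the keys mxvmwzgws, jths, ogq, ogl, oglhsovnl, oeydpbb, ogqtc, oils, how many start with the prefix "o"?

Filter for entries beginning with "o":
Matches: "oeydpbb", "ogl", "oglhsovnl", "ogq", "ogqtc", "oils"
Count: 6

6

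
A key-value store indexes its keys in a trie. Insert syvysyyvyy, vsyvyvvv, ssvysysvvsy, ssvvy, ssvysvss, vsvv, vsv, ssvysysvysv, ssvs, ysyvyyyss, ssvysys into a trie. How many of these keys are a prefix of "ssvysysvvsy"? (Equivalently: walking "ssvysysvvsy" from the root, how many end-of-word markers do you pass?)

2

Check each prefix of "ssvysysvvsy" against the stored set — each match is an end-marker on the path.
Prefixes of the query that are stored words: "ssvysys", "ssvysysvvsy"
Count: 2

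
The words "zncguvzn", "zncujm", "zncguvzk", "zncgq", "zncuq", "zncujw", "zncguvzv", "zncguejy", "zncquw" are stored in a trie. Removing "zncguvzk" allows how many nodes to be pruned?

Walk "zncguvzk" from the leaf back toward the root, removing each node that no remaining word uses.
The suffix "k" (1 node) is used only by "zncguvzk"; the node for "zncguvz" still has the child "n", so pruning stops there.
Nodes removed: 1

1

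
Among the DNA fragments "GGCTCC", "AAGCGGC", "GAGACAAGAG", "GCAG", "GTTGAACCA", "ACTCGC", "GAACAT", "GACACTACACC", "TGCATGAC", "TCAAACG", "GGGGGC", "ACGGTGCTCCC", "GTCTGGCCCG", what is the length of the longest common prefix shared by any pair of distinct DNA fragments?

Equivalently: take the maximum, over all pairs, of their longest common prefix length.
e.g. "ACGGTGCTCCC" and "ACTCGC" share the prefix "AC" of length 2; no pair shares a longer one.
Longest shared-prefix length: 2

2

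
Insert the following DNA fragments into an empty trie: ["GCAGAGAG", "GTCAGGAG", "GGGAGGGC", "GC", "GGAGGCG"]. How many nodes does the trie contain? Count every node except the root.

Trie structure (* marks end of a word):
(root)
└─ G
   ├─ C *
   │  └─ A
   │     └─ G
   │        └─ A
   │           └─ G
   │              └─ A
   │                 └─ G *
   ├─ G
   │  ├─ A
   │  │  └─ G
   │  │     └─ G
   │  │        └─ C
   │  │           └─ G *
   │  └─ G
   │     └─ A
   │        └─ G
   │           └─ G
   │              └─ G
   │                 └─ C *
   └─ T
      └─ C
         └─ A
            └─ G
               └─ G
                  └─ A
                     └─ G *
Counting every labelled node above: 27.

27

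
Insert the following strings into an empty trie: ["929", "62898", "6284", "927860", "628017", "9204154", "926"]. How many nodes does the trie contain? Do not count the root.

22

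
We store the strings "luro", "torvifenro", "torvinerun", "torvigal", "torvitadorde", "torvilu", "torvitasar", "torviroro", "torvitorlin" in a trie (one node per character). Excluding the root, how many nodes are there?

For each word, the new-node count is its length minus the longest prefix already in the trie:
  "luro" → 4 new (l, u, r, o)
  "torvifenro" → 10 new (t, o, r, v, i, f, e, n, r, o)
  "torvinerun" → prefix "torvi" already present; 5 new (n, e, r, u, n)
  "torvigal" → prefix "torvi" already present; 3 new (g, a, l)
  "torvitadorde" → prefix "torvi" already present; 7 new (t, a, d, o, r, d, e)
  "torvilu" → prefix "torvi" already present; 2 new (l, u)
  "torvitasar" → prefix "torvita" already present; 3 new (s, a, r)
  "torviroro" → prefix "torvi" already present; 4 new (r, o, r, o)
  "torvitorlin" → prefix "torvit" already present; 5 new (o, r, l, i, n)
Total nodes = 4 + 10 + 5 + 3 + 7 + 2 + 3 + 4 + 5 = 43

43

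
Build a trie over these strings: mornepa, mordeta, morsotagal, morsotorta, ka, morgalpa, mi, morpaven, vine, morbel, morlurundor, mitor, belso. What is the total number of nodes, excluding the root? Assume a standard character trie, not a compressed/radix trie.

58

For each word, the new-node count is its length minus the longest prefix already in the trie:
  "mornepa" → 7 new (m, o, r, n, e, p, a)
  "mordeta" → prefix "mor" already present; 4 new (d, e, t, a)
  "morsotagal" → prefix "mor" already present; 7 new (s, o, t, a, g, a, l)
  "morsotorta" → prefix "morsot" already present; 4 new (o, r, t, a)
  "ka" → 2 new (k, a)
  "morgalpa" → prefix "mor" already present; 5 new (g, a, l, p, a)
  "mi" → prefix "m" already present; 1 new (i)
  "morpaven" → prefix "mor" already present; 5 new (p, a, v, e, n)
  "vine" → 4 new (v, i, n, e)
  "morbel" → prefix "mor" already present; 3 new (b, e, l)
  "morlurundor" → prefix "mor" already present; 8 new (l, u, r, u, n, d, o, r)
  "mitor" → prefix "mi" already present; 3 new (t, o, r)
  "belso" → 5 new (b, e, l, s, o)
Total nodes = 7 + 4 + 7 + 4 + 2 + 5 + 1 + 5 + 4 + 3 + 8 + 3 + 5 = 58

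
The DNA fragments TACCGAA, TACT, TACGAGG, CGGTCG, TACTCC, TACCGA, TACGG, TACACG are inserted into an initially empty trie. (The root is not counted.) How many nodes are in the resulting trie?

24

Trace insertions, counting only characters that open a new branch:
  "TACCGAA" → 7 new (T, A, C, C, G, A, A)
  "TACT" → prefix "TAC" already present; 1 new (T)
  "TACGAGG" → prefix "TAC" already present; 4 new (G, A, G, G)
  "CGGTCG" → 6 new (C, G, G, T, C, G)
  "TACTCC" → prefix "TACT" already present; 2 new (C, C)
  "TACCGA" → prefix "TACCGA" already present; 0 new (none)
  "TACGG" → prefix "TACG" already present; 1 new (G)
  "TACACG" → prefix "TAC" already present; 3 new (A, C, G)
Total nodes = 7 + 1 + 4 + 6 + 2 + 0 + 1 + 3 = 24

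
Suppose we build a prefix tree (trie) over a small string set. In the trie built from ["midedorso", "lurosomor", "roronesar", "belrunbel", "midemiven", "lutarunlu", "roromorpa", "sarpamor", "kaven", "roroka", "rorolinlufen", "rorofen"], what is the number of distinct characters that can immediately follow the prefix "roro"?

5

The children of the "roro" node are the distinct next characters among strings starting with "roro".
Characters that immediately follow "roro" among the stored strings: {f, k, l, m, n}.
That node has 5 child edges.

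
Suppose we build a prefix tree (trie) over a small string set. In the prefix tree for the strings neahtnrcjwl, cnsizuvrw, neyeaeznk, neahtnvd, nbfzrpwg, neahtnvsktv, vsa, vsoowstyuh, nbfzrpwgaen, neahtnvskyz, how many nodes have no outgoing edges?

9

A leaf is a node with no children — equivalently, the end of a word that is not a proper prefix of any other stored word.
Those words: "cnsizuvrw", "nbfzrpwgaen", "neahtnrcjwl", "neahtnvd", "neahtnvsktv", "neahtnvskyz", "neyeaeznk", "vsa", "vsoowstyuh"
Leaf count: 9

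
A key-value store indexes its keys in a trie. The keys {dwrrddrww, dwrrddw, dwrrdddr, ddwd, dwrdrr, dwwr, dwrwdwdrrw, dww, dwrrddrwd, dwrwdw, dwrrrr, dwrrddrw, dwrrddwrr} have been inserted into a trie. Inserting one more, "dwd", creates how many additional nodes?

1

Walking "dwd" from the root, the first 2 characters ("dw") follow existing edges; "d" is the first miss.
Each of the 1 remaining characters creates one node.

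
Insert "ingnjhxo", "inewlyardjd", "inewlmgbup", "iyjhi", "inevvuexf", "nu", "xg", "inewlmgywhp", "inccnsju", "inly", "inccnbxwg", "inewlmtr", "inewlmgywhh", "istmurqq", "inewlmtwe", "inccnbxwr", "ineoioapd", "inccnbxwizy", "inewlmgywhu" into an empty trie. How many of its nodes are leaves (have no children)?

19

A leaf is a node with no children — equivalently, the end of a word that is not a proper prefix of any other stored word.
Those words: "inccnbxwg", "inccnbxwizy", "inccnbxwr", "inccnsju", "ineoioapd", "inevvuexf", "inewlmgbup", "inewlmgywhh", "inewlmgywhp", "inewlmgywhu", "inewlmtr", "inewlmtwe", "inewlyardjd", "ingnjhxo", "inly", "istmurqq", "iyjhi", "nu", "xg"
Leaf count: 19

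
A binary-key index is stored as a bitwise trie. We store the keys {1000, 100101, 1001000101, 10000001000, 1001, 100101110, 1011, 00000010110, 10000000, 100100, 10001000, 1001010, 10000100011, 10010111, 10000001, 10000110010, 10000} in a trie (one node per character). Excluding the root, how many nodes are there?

For each word, the new-node count is its length minus the longest prefix already in the trie:
  "1000" → 4 new (1, 0, 0, 0)
  "100101" → prefix "100" already present; 3 new (1, 0, 1)
  "1001000101" → prefix "10010" already present; 5 new (0, 0, 1, 0, 1)
  "10000001000" → prefix "1000" already present; 7 new (0, 0, 0, 1, 0, 0, 0)
  "1001" → prefix "1001" already present; 0 new (none)
  "100101110" → prefix "100101" already present; 3 new (1, 1, 0)
  "1011" → prefix "10" already present; 2 new (1, 1)
  "00000010110" → 11 new (0, 0, 0, 0, 0, 0, 1, 0, 1, 1, 0)
  "10000000" → prefix "1000000" already present; 1 new (0)
  "100100" → prefix "100100" already present; 0 new (none)
  "10001000" → prefix "1000" already present; 4 new (1, 0, 0, 0)
  "1001010" → prefix "100101" already present; 1 new (0)
  "10000100011" → prefix "10000" already present; 6 new (1, 0, 0, 0, 1, 1)
  "10010111" → prefix "10010111" already present; 0 new (none)
  "10000001" → prefix "10000001" already present; 0 new (none)
  "10000110010" → prefix "100001" already present; 5 new (1, 0, 0, 1, 0)
  "10000" → prefix "10000" already present; 0 new (none)
Total nodes = 4 + 3 + 5 + 7 + 0 + 3 + 2 + 11 + 1 + 0 + 4 + 1 + 6 + 0 + 0 + 5 + 0 = 52

52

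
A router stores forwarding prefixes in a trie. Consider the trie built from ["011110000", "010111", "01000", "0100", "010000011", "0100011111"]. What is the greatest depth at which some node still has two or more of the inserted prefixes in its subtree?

Equivalently: take the maximum, over all pairs, of their longest common prefix length.
"01000" and "010000011" agree on "01000" (5 characters) before diverging; nothing deeper is shared.
Longest shared-prefix length: 5

5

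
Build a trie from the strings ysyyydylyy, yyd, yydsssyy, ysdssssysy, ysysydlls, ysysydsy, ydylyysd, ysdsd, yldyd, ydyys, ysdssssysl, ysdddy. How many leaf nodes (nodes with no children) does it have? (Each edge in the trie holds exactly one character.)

A leaf is a node with no children — equivalently, the end of a word that is not a proper prefix of any other stored word.
Those words: "ydylyysd", "ydyys", "yldyd", "ysdddy", "ysdsd", "ysdssssysl", "ysdssssysy", "ysysydlls", "ysysydsy", "ysyyydylyy", "yydsssyy"
Leaf count: 11

11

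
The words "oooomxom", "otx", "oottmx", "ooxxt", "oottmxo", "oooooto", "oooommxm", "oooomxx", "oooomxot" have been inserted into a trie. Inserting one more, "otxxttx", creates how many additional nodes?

Walking "otxxttx" from the root, the first 3 characters ("otx") follow existing edges; "x" is the first miss.
Each of the 4 remaining characters creates one node.

4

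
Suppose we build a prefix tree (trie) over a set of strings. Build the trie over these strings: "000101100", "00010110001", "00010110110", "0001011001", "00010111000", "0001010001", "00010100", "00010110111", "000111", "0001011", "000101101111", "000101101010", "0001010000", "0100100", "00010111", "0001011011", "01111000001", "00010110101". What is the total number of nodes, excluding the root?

Trace insertions, counting only characters that open a new branch:
  "000101100" → 9 new (0, 0, 0, 1, 0, 1, 1, 0, 0)
  "00010110001" → prefix "000101100" already present; 2 new (0, 1)
  "00010110110" → prefix "00010110" already present; 3 new (1, 1, 0)
  "0001011001" → prefix "000101100" already present; 1 new (1)
  "00010111000" → prefix "0001011" already present; 4 new (1, 0, 0, 0)
  "0001010001" → prefix "000101" already present; 4 new (0, 0, 0, 1)
  "00010100" → prefix "00010100" already present; 0 new (none)
  "00010110111" → prefix "0001011011" already present; 1 new (1)
  "000111" → prefix "0001" already present; 2 new (1, 1)
  "0001011" → prefix "0001011" already present; 0 new (none)
  "000101101111" → prefix "00010110111" already present; 1 new (1)
  "000101101010" → prefix "000101101" already present; 3 new (0, 1, 0)
  "0001010000" → prefix "000101000" already present; 1 new (0)
  "0100100" → prefix "0" already present; 6 new (1, 0, 0, 1, 0, 0)
  "00010111" → prefix "00010111" already present; 0 new (none)
  "0001011011" → prefix "0001011011" already present; 0 new (none)
  "01111000001" → prefix "01" already present; 9 new (1, 1, 1, 0, 0, 0, 0, 0, 1)
  "00010110101" → prefix "00010110101" already present; 0 new (none)
Total nodes = 9 + 2 + 3 + 1 + 4 + 4 + 0 + 1 + 2 + 0 + 1 + 3 + 1 + 6 + 0 + 0 + 9 + 0 = 46

46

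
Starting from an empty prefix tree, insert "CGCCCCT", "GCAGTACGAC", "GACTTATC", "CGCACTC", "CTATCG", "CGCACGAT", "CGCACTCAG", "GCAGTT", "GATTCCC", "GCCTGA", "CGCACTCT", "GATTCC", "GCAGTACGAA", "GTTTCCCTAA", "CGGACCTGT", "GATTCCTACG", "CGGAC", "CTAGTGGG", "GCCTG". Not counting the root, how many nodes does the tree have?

75

For each word, the new-node count is its length minus the longest prefix already in the trie:
  "CGCCCCT" → 7 new (C, G, C, C, C, C, T)
  "GCAGTACGAC" → 10 new (G, C, A, G, T, A, C, G, A, C)
  "GACTTATC" → prefix "G" already present; 7 new (A, C, T, T, A, T, C)
  "CGCACTC" → prefix "CGC" already present; 4 new (A, C, T, C)
  "CTATCG" → prefix "C" already present; 5 new (T, A, T, C, G)
  "CGCACGAT" → prefix "CGCAC" already present; 3 new (G, A, T)
  "CGCACTCAG" → prefix "CGCACTC" already present; 2 new (A, G)
  "GCAGTT" → prefix "GCAGT" already present; 1 new (T)
  "GATTCCC" → prefix "GA" already present; 5 new (T, T, C, C, C)
  "GCCTGA" → prefix "GC" already present; 4 new (C, T, G, A)
  "CGCACTCT" → prefix "CGCACTC" already present; 1 new (T)
  "GATTCC" → prefix "GATTCC" already present; 0 new (none)
  "GCAGTACGAA" → prefix "GCAGTACGA" already present; 1 new (A)
  "GTTTCCCTAA" → prefix "G" already present; 9 new (T, T, T, C, C, C, T, A, A)
  "CGGACCTGT" → prefix "CG" already present; 7 new (G, A, C, C, T, G, T)
  "GATTCCTACG" → prefix "GATTCC" already present; 4 new (T, A, C, G)
  "CGGAC" → prefix "CGGAC" already present; 0 new (none)
  "CTAGTGGG" → prefix "CTA" already present; 5 new (G, T, G, G, G)
  "GCCTG" → prefix "GCCTG" already present; 0 new (none)
Total nodes = 7 + 10 + 7 + 4 + 5 + 3 + 2 + 1 + 5 + 4 + 1 + 0 + 1 + 9 + 7 + 4 + 0 + 5 + 0 = 75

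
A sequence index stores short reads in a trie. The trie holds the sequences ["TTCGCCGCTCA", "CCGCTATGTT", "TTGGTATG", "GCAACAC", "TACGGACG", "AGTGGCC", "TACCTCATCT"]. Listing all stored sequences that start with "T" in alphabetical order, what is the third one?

DFS of the "T" subtree visits, in order: "TACCTCATCT", "TACGGACG", "TTCGCCGCTCA", "TTGGTATG"
Position 3: TTCGCCGCTCA

TTCGCCGCTCA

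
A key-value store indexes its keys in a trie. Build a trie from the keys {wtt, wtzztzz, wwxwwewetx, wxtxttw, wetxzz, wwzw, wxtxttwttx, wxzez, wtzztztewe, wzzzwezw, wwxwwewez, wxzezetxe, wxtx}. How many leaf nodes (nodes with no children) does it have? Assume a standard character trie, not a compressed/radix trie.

A leaf is a node with no children — equivalently, the end of a word that is not a proper prefix of any other stored word.
Those words: "wetxzz", "wtt", "wtzztztewe", "wtzztzz", "wwxwwewetx", "wwxwwewez", "wwzw", "wxtxttwttx", "wxzezetxe", "wzzzwezw"
Leaf count: 10

10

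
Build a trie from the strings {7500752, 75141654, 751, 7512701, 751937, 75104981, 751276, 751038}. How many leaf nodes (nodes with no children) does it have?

7

Leaves are exactly the stored words that no other stored word extends.
Those words: "7500752", "751038", "75104981", "7512701", "751276", "75141654", "751937"
Leaf count: 7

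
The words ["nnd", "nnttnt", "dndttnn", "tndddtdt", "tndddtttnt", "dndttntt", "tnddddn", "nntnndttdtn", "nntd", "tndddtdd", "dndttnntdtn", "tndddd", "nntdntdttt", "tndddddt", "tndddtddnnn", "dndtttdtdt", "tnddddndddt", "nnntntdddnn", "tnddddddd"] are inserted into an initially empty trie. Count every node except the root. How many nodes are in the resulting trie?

Insert word by word; a character creates a node only if that edge doesn't already exist:
  "nnd" → 3 new (n, n, d)
  "nnttnt" → prefix "nn" already present; 4 new (t, t, n, t)
  "dndttnn" → 7 new (d, n, d, t, t, n, n)
  "tndddtdt" → 8 new (t, n, d, d, d, t, d, t)
  "tndddtttnt" → prefix "tndddt" already present; 4 new (t, t, n, t)
  "dndttntt" → prefix "dndttn" already present; 2 new (t, t)
  "tnddddn" → prefix "tnddd" already present; 2 new (d, n)
  "nntnndttdtn" → prefix "nnt" already present; 8 new (n, n, d, t, t, d, t, n)
  "nntd" → prefix "nnt" already present; 1 new (d)
  "tndddtdd" → prefix "tndddtd" already present; 1 new (d)
  "dndttnntdtn" → prefix "dndttnn" already present; 4 new (t, d, t, n)
  "tndddd" → prefix "tndddd" already present; 0 new (none)
  "nntdntdttt" → prefix "nntd" already present; 6 new (n, t, d, t, t, t)
  "tndddddt" → prefix "tndddd" already present; 2 new (d, t)
  "tndddtddnnn" → prefix "tndddtdd" already present; 3 new (n, n, n)
  "dndtttdtdt" → prefix "dndtt" already present; 5 new (t, d, t, d, t)
  "tnddddndddt" → prefix "tnddddn" already present; 4 new (d, d, d, t)
  "nnntntdddnn" → prefix "nn" already present; 9 new (n, t, n, t, d, d, d, n, n)
  "tnddddddd" → prefix "tnddddd" already present; 2 new (d, d)
Total nodes = 3 + 4 + 7 + 8 + 4 + 2 + 2 + 8 + 1 + 1 + 4 + 0 + 6 + 2 + 3 + 5 + 4 + 9 + 2 = 75

75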